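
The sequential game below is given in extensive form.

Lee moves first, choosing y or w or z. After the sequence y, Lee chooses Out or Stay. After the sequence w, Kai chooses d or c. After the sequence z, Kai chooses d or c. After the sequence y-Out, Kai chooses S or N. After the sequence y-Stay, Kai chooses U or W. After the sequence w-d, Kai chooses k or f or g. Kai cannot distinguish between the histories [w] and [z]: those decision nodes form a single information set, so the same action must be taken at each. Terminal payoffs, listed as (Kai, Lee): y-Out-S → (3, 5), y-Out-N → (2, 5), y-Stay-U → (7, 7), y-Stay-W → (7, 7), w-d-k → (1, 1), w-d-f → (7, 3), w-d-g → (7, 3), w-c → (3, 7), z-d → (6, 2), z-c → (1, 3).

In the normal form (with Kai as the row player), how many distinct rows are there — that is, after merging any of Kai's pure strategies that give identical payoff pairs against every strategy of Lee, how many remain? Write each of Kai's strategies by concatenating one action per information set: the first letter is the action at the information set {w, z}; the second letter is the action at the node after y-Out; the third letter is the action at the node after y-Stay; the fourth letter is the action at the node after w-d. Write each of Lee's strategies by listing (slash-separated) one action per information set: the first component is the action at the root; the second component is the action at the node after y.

6

Kai has 24 pure strategies: dSUk, dSUf, dSUg, dSWk, dSWf, dSWg, dNUk, dNUf, dNUg, dNWk, dNWf, dNWg, cSUk, cSUf, cSUg, cSWk, cSWf, cSWg, cNUk, cNUf, cNUg, cNWk, cNWf, cNWg. Columns: y/Out, y/Stay, w/Out, w/Stay, z/Out, z/Stay.
{dSUk, dSWk} → row (3,5) (7,7) (1,1) (1,1) (6,2) (6,2)
{dSUf, dSUg, dSWf, dSWg} → row (3,5) (7,7) (7,3) (7,3) (6,2) (6,2)
{dNUk, dNWk} → row (2,5) (7,7) (1,1) (1,1) (6,2) (6,2)
{dNUf, dNUg, dNWf, dNWg} → row (2,5) (7,7) (7,3) (7,3) (6,2) (6,2)
{cSUk, cSUf, cSUg, cSWk, cSWf, cSWg} → row (3,5) (7,7) (3,7) (3,7) (1,3) (1,3)
{cNUk, cNUf, cNUg, cNWk, cNWf, cNWg} → row (2,5) (7,7) (3,7) (3,7) (1,3) (1,3)
That's 6 distinct rows out of 24 strategies.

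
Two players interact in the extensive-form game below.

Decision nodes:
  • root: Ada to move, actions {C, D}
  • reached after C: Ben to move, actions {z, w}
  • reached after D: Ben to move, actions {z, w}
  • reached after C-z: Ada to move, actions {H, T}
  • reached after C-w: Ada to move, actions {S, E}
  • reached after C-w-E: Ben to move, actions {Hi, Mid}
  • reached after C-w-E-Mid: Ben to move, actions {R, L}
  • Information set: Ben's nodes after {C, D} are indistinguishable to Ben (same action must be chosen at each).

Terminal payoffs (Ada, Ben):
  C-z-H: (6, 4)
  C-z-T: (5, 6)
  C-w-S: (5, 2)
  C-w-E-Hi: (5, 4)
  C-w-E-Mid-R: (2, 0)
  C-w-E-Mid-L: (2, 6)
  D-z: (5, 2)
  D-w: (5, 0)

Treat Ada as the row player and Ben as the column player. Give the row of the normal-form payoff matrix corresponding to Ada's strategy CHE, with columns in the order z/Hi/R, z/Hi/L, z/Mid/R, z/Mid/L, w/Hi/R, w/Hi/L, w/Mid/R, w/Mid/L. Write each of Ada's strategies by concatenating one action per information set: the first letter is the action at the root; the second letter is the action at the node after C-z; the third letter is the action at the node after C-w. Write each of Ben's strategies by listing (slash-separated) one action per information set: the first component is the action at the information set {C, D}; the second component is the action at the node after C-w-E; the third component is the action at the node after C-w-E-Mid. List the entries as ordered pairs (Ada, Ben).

vs z/Hi/R: Ada plays C → Ben plays z at [C] → Ada plays H at [C-z] → (6, 4)
vs z/Hi/L: Ada plays C → Ben plays z at [C] → Ada plays H at [C-z] → (6, 4)
vs z/Mid/R: Ada plays C → Ben plays z at [C] → Ada plays H at [C-z] → (6, 4)
vs z/Mid/L: Ada plays C → Ben plays z at [C] → Ada plays H at [C-z] → (6, 4)
vs w/Hi/R: Ada plays C → Ben plays w at [C] → Ada plays E at [C-w] → Ben plays Hi at [C-w-E] → (5, 4)
vs w/Hi/L: Ada plays C → Ben plays w at [C] → Ada plays E at [C-w] → Ben plays Hi at [C-w-E] → (5, 4)
vs w/Mid/R: Ada plays C → Ben plays w at [C] → Ada plays E at [C-w] → Ben plays Mid at [C-w-E] → Ben plays R at [C-w-E-Mid] → (2, 0)
vs w/Mid/L: Ada plays C → Ben plays w at [C] → Ada plays E at [C-w] → Ben plays Mid at [C-w-E] → Ben plays L at [C-w-E-Mid] → (2, 6)

(6,4) (6,4) (6,4) (6,4) (5,4) (5,4) (2,0) (2,6)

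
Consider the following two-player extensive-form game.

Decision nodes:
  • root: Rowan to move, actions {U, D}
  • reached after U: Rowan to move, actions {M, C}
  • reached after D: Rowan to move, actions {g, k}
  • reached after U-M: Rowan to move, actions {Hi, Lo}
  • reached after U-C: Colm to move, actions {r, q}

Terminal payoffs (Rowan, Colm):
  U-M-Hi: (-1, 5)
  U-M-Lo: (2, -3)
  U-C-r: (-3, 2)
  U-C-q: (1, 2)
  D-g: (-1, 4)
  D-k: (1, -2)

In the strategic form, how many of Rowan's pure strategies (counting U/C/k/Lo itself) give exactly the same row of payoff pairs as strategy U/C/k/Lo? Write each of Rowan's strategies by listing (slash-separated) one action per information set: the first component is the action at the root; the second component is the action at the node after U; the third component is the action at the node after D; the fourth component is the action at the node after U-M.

Row for U/C/k/Lo (columns r, q): (-3,2) (1,2).
Under U/C/k/Lo, Rowan's choice at the node after D and at the node after U-M can never be reached regardless of what Colm does, so varying those choices leaves every outcome unchanged.
Holding the reachable choices fixed and varying the unreachable ones freely already gives 2 × 2 = 4 equivalent strategies.
No other strategy reproduces this row, so those 4 are the full class: U/C/g/Hi, U/C/g/Lo, U/C/k/Hi, U/C/k/Lo.

4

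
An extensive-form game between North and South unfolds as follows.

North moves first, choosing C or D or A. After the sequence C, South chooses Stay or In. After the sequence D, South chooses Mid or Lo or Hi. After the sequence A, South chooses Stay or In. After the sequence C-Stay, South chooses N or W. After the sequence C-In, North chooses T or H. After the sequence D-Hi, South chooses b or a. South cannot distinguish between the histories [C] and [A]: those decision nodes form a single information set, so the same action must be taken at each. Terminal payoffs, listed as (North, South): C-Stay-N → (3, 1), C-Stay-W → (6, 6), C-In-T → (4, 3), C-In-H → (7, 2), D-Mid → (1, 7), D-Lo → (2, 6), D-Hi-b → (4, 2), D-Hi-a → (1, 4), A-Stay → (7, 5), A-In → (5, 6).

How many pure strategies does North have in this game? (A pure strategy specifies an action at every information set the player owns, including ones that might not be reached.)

North owns the root with actions {C, D, A} — three choices.
North owns the node after C-In with actions {T, H} — two choices.
A pure strategy fixes one action at each information set independently, so the count is the product 3 × 2 = 6.

6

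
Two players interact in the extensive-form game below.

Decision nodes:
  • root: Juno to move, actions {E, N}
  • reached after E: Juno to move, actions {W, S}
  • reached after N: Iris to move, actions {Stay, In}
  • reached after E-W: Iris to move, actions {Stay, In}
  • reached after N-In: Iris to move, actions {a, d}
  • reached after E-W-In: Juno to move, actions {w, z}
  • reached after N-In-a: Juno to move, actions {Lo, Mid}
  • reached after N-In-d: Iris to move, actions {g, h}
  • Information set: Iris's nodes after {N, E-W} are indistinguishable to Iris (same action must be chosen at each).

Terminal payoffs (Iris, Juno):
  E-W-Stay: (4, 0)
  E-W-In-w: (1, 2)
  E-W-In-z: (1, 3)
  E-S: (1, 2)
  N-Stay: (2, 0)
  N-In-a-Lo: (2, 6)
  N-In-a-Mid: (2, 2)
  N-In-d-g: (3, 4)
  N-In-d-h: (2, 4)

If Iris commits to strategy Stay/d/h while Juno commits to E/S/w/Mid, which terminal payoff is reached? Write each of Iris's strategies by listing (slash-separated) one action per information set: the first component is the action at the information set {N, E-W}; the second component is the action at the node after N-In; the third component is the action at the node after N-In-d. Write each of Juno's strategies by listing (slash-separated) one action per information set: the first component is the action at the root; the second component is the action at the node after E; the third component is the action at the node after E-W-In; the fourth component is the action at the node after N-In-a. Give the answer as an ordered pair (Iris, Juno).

Trace the play path from the root:
  Juno plays E
  Juno plays S at [E]
→ terminal payoff (1, 2).
(Iris's choice at the information set {N, E-W} is never reached on this path, so it doesn't affect the outcome.)

(1, 2)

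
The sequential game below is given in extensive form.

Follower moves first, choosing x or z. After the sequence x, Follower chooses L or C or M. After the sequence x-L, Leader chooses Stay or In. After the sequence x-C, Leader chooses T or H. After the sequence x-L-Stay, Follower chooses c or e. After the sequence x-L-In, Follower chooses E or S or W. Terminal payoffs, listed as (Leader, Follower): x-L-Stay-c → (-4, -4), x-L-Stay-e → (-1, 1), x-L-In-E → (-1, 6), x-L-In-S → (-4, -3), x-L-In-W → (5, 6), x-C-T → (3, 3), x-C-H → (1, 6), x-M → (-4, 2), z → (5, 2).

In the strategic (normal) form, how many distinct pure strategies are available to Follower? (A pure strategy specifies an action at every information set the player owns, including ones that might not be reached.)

36

Follower owns the root with actions {x, z} — two choices.
Follower owns the node after x with actions {L, C, M} — three choices.
Follower owns the node after x-L-Stay with actions {c, e} — two choices.
Follower owns the node after x-L-In with actions {E, S, W} — three choices.
A pure strategy fixes one action at each information set independently, so the count is the product 2 × 3 × 2 × 3 = 36.
(For reference, Leader has 4 pure strategies, giving a 36×4 normal-form matrix.)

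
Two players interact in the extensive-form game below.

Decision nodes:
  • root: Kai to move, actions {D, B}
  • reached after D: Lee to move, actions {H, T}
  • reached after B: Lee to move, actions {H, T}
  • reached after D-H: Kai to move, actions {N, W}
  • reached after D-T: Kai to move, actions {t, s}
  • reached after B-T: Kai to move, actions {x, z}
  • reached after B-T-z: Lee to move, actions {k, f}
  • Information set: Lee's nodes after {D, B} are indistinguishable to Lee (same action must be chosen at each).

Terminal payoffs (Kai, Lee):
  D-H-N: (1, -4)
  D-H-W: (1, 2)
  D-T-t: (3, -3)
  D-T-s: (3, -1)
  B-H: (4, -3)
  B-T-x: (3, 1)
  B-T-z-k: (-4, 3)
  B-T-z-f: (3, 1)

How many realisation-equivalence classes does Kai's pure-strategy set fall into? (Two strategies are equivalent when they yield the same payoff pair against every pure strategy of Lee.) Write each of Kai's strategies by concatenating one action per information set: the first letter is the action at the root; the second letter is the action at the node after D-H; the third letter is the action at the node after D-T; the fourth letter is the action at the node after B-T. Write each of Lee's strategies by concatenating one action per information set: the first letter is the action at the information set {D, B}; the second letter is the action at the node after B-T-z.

6

Kai has 16 pure strategies: DNtx, DNtz, DNsx, DNsz, DWtx, DWtz, DWsx, DWsz, BNtx, BNtz, BNsx, BNsz, BWtx, BWtz, BWsx, BWsz. Columns: Hk, Hf, Tk, Tf.
{DNtx, DNtz} → row (1,-4) (1,-4) (3,-3) (3,-3)
{DNsx, DNsz} → row (1,-4) (1,-4) (3,-1) (3,-1)
{DWtx, DWtz} → row (1,2) (1,2) (3,-3) (3,-3)
{DWsx, DWsz} → row (1,2) (1,2) (3,-1) (3,-1)
{BNtx, BNsx, BWtx, BWsx} → row (4,-3) (4,-3) (3,1) (3,1)
{BNtz, BNsz, BWtz, BWsz} → row (4,-3) (4,-3) (-4,3) (3,1)
That's 6 distinct rows out of 16 strategies.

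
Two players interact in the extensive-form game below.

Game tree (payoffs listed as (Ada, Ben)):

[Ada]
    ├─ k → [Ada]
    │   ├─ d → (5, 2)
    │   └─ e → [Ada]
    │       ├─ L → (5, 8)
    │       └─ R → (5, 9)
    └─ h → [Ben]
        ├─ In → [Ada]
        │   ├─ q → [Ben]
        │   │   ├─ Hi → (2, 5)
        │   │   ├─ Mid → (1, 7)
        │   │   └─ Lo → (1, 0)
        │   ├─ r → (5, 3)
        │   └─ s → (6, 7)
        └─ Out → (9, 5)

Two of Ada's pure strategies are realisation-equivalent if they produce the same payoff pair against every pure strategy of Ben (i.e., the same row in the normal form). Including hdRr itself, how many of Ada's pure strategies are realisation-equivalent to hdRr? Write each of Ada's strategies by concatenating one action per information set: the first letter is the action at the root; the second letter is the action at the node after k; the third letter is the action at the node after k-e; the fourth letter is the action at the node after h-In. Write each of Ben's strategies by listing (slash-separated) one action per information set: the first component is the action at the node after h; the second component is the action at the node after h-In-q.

Row for hdRr (columns In/Hi, In/Mid, In/Lo, Out/Hi, Out/Mid, Out/Lo): (5,3) (5,3) (5,3) (9,5) (9,5) (9,5).
Under hdRr, Ada's choice at the node after k and at the node after k-e can never be reached regardless of what Ben does, so varying those choices leaves every outcome unchanged.
Holding the reachable choices fixed and varying the unreachable ones freely already gives 2 × 2 = 4 equivalent strategies.
No other strategy reproduces this row, so those 4 are the full class: hdLr, hdRr, heLr, heRr.

4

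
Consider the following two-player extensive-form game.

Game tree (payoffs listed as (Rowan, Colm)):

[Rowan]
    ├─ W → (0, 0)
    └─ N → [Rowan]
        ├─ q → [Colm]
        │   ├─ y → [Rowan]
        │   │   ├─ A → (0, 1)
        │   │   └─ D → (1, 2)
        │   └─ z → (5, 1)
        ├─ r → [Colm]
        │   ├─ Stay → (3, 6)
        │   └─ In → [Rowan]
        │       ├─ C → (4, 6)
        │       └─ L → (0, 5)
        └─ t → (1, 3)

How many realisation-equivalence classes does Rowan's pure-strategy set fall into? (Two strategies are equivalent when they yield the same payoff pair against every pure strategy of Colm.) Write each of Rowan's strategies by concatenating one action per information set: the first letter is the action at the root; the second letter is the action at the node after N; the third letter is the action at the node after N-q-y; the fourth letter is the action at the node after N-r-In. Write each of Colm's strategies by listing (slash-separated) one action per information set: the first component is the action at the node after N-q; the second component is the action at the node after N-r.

Rowan has 24 pure strategies: WqAC, WqAL, WqDC, WqDL, WrAC, WrAL, WrDC, WrDL, WtAC, WtAL, WtDC, WtDL, NqAC, NqAL, NqDC, NqDL, NrAC, NrAL, NrDC, NrDL, NtAC, NtAL, NtDC, NtDL. Columns: y/Stay, y/In, z/Stay, z/In.
{WqAC, WqAL, WqDC, WqDL, WrAC, WrAL, WrDC, WrDL, WtAC, WtAL, WtDC, WtDL} → row (0,0) (0,0) (0,0) (0,0)
{NqAC, NqAL} → row (0,1) (0,1) (5,1) (5,1)
{NqDC, NqDL} → row (1,2) (1,2) (5,1) (5,1)
{NrAC, NrDC} → row (3,6) (4,6) (3,6) (4,6)
{NrAL, NrDL} → row (3,6) (0,5) (3,6) (0,5)
{NtAC, NtAL, NtDC, NtDL} → row (1,3) (1,3) (1,3) (1,3)
That's 6 distinct rows out of 24 strategies.

6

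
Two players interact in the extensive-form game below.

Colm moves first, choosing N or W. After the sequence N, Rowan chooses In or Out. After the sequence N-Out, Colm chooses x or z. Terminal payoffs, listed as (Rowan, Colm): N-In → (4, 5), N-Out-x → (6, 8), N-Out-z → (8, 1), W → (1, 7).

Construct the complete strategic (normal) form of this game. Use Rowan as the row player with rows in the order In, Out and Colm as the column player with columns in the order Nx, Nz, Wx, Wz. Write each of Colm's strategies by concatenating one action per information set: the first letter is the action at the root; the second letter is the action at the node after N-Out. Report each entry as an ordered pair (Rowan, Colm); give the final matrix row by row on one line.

Row In: Nx→(4,5), Nz→(4,5), Wx→(1,7), Wz→(1,7)
Row Out: Nx→(6,8), Nz→(8,1), Wx→(1,7), Wz→(1,7)

In: (4,5) (4,5) (1,7) (1,7) | Out: (6,8) (8,1) (1,7) (1,7)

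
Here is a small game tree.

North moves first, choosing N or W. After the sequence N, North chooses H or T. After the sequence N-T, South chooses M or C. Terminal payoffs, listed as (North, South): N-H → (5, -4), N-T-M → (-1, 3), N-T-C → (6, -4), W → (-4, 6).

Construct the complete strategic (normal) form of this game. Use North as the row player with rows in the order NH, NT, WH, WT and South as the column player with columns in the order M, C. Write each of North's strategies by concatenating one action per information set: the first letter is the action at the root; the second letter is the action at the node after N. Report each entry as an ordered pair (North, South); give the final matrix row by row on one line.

            M        C
  NH   (5,-4)   (5,-4)
  NT   (-1,3)   (6,-4)
  WH   (-4,6)   (-4,6)
  WT   (-4,6)   (-4,6)

NH: (5,-4) (5,-4) | NT: (-1,3) (6,-4) | WH: (-4,6) (-4,6) | WT: (-4,6) (-4,6)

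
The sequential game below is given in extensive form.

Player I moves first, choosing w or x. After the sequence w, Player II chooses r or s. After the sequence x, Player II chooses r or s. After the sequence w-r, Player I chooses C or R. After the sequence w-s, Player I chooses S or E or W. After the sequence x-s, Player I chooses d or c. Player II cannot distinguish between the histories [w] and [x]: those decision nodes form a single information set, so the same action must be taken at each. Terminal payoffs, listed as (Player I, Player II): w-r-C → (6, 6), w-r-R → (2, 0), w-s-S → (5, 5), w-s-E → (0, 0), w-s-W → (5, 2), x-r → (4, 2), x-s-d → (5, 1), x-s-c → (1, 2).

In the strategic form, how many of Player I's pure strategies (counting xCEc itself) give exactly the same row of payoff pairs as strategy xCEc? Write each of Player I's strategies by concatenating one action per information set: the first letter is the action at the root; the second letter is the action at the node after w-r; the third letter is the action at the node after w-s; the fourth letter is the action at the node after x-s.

Row for xCEc (columns r, s): (4,2) (1,2).
Under xCEc, Player I's choice at the node after w-r and at the node after w-s can never be reached regardless of what Player II does, so varying those choices leaves every outcome unchanged.
Holding the reachable choices fixed and varying the unreachable ones freely already gives 2 × 3 = 6 equivalent strategies.
No other strategy reproduces this row, so those 6 are the full class: xCSc, xCEc, xCWc, xRSc, xREc, xRWc.

6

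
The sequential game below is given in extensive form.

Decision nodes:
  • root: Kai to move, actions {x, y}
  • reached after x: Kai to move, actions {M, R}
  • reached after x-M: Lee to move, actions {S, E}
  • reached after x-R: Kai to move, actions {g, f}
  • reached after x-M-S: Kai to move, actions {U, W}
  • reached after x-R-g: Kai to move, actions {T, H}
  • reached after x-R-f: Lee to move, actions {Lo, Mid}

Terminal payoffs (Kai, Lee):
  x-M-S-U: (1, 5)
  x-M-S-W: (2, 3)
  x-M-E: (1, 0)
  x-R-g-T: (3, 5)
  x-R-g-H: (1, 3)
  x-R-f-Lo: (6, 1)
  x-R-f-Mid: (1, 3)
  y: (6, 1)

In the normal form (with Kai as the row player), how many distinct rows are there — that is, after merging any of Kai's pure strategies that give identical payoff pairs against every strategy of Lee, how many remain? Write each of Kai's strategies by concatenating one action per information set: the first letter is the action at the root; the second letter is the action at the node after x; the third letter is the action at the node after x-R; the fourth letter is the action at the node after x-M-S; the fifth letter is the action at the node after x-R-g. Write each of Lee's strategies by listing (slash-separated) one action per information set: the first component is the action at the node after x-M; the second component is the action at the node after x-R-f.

6

Kai has 32 pure strategies: xMgUT, xMgUH, xMgWT, xMgWH, xMfUT, xMfUH, xMfWT, xMfWH, xRgUT, xRgUH, xRgWT, xRgWH, xRfUT, xRfUH, xRfWT, xRfWH, yMgUT, yMgUH, yMgWT, yMgWH, yMfUT, yMfUH, yMfWT, yMfWH, yRgUT, yRgUH, yRgWT, yRgWH, yRfUT, yRfUH, yRfWT, yRfWH. Columns: S/Lo, S/Mid, E/Lo, E/Mid.
{xMgUT, xMgUH, xMfUT, xMfUH} → row (1,5) (1,5) (1,0) (1,0)
{xMgWT, xMgWH, xMfWT, xMfWH} → row (2,3) (2,3) (1,0) (1,0)
{xRgUT, xRgWT} → row (3,5) (3,5) (3,5) (3,5)
{xRgUH, xRgWH} → row (1,3) (1,3) (1,3) (1,3)
{xRfUT, xRfUH, xRfWT, xRfWH} → row (6,1) (1,3) (6,1) (1,3)
{yMgUT, yMgUH, yMgWT, yMgWH, yMfUT, yMfUH, yMfWT, yMfWH, yRgUT, yRgUH, yRgWT, yRgWH, yRfUT, yRfUH, yRfWT, yRfWH} → row (6,1) (6,1) (6,1) (6,1)
That's 6 distinct rows out of 32 strategies.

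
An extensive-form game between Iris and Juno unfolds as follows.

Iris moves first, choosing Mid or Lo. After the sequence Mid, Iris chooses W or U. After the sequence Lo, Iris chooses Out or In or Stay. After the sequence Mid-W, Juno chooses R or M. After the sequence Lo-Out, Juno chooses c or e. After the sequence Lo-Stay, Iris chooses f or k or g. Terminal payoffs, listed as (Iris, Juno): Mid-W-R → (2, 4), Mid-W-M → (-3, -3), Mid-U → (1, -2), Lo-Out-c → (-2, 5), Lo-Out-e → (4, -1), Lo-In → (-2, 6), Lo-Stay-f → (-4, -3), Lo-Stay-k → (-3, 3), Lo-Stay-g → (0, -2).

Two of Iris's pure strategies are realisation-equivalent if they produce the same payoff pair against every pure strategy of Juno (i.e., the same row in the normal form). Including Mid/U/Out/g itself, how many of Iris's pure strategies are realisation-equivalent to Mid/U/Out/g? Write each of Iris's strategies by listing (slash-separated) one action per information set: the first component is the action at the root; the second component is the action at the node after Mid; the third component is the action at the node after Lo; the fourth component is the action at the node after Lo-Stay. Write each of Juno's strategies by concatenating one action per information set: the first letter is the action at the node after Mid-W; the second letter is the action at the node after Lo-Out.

9

Row for Mid/U/Out/g (columns Rc, Re, Mc, Me): (1,-2) (1,-2) (1,-2) (1,-2).
Under Mid/U/Out/g, Iris's choice at the node after Lo and at the node after Lo-Stay can never be reached regardless of what Juno does, so varying those choices leaves every outcome unchanged.
Holding the reachable choices fixed and varying the unreachable ones freely already gives 3 × 3 = 9 equivalent strategies.
No other strategy reproduces this row, so those 9 are the full class: Mid/U/Out/f, Mid/U/Out/k, Mid/U/Out/g, Mid/U/In/f, Mid/U/In/k, Mid/U/In/g, Mid/U/Stay/f, Mid/U/Stay/k, Mid/U/Stay/g.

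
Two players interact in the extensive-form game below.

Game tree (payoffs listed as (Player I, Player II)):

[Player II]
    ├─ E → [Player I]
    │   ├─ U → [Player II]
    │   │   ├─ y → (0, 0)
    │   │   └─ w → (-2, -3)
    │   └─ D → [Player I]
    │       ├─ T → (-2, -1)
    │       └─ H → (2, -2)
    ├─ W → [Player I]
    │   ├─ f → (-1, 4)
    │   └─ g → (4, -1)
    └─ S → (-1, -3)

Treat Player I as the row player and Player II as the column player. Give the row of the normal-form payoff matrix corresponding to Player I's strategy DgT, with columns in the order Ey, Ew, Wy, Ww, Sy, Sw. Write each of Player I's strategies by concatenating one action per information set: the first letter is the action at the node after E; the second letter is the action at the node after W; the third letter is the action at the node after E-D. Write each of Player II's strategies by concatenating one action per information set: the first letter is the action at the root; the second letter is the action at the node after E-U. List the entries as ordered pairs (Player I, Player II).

vs Ey: Player II plays E → Player I plays D at [E] → Player I plays T at [E-D] → (-2, -1)
vs Ew: Player II plays E → Player I plays D at [E] → Player I plays T at [E-D] → (-2, -1)
vs Wy: Player II plays W → Player I plays g at [W] → (4, -1)
vs Ww: Player II plays W → Player I plays g at [W] → (4, -1)
vs Sy: Player II plays S → (-1, -3)
vs Sw: Player II plays S → (-1, -3)

(-2,-1) (-2,-1) (4,-1) (4,-1) (-1,-3) (-1,-3)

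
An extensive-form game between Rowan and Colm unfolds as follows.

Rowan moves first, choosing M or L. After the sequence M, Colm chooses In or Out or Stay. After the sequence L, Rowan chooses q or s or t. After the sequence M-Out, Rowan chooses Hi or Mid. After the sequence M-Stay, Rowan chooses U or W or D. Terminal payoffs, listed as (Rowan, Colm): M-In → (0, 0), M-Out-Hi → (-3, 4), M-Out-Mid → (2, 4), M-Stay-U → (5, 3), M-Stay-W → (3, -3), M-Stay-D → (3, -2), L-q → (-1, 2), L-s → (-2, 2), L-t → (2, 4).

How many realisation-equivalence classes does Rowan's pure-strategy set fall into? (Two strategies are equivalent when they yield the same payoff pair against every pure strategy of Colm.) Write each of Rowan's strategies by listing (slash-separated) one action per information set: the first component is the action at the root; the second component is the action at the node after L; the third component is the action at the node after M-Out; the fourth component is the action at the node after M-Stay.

9

Rowan has 36 pure strategies: M/q/Hi/U, M/q/Hi/W, M/q/Hi/D, M/q/Mid/U, M/q/Mid/W, M/q/Mid/D, M/s/Hi/U, M/s/Hi/W, M/s/Hi/D, M/s/Mid/U, M/s/Mid/W, M/s/Mid/D, M/t/Hi/U, M/t/Hi/W, M/t/Hi/D, M/t/Mid/U, M/t/Mid/W, M/t/Mid/D, L/q/Hi/U, L/q/Hi/W, L/q/Hi/D, L/q/Mid/U, L/q/Mid/W, L/q/Mid/D, L/s/Hi/U, L/s/Hi/W, L/s/Hi/D, L/s/Mid/U, L/s/Mid/W, L/s/Mid/D, L/t/Hi/U, L/t/Hi/W, L/t/Hi/D, L/t/Mid/U, L/t/Mid/W, L/t/Mid/D. Columns: In, Out, Stay.
{M/q/Hi/U, M/s/Hi/U, M/t/Hi/U} → row (0,0) (-3,4) (5,3)
{M/q/Hi/W, M/s/Hi/W, M/t/Hi/W} → row (0,0) (-3,4) (3,-3)
{M/q/Hi/D, M/s/Hi/D, M/t/Hi/D} → row (0,0) (-3,4) (3,-2)
{M/q/Mid/U, M/s/Mid/U, M/t/Mid/U} → row (0,0) (2,4) (5,3)
{M/q/Mid/W, M/s/Mid/W, M/t/Mid/W} → row (0,0) (2,4) (3,-3)
{M/q/Mid/D, M/s/Mid/D, M/t/Mid/D} → row (0,0) (2,4) (3,-2)
{L/q/Hi/U, L/q/Hi/W, L/q/Hi/D, L/q/Mid/U, L/q/Mid/W, L/q/Mid/D} → row (-1,2) (-1,2) (-1,2)
{L/s/Hi/U, L/s/Hi/W, L/s/Hi/D, L/s/Mid/U, L/s/Mid/W, L/s/Mid/D} → row (-2,2) (-2,2) (-2,2)
{L/t/Hi/U, L/t/Hi/W, L/t/Hi/D, L/t/Mid/U, L/t/Mid/W, L/t/Mid/D} → row (2,4) (2,4) (2,4)
That's 9 distinct rows out of 36 strategies.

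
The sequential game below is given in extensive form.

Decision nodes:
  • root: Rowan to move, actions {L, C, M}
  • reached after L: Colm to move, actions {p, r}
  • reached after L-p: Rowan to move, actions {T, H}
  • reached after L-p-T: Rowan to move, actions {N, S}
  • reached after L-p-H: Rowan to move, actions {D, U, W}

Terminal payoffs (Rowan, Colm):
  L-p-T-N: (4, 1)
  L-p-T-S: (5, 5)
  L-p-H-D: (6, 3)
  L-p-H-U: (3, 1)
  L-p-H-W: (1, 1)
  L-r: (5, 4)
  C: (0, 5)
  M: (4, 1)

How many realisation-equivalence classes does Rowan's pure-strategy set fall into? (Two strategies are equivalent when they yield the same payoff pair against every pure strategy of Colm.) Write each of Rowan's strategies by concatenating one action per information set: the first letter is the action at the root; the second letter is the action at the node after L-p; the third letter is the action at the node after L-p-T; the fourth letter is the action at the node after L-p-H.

7

Rowan has 36 pure strategies: LTND, LTNU, LTNW, LTSD, LTSU, LTSW, LHND, LHNU, LHNW, LHSD, LHSU, LHSW, CTND, CTNU, CTNW, CTSD, CTSU, CTSW, CHND, CHNU, CHNW, CHSD, CHSU, CHSW, MTND, MTNU, MTNW, MTSD, MTSU, MTSW, MHND, MHNU, MHNW, MHSD, MHSU, MHSW. Columns: p, r.
{LTND, LTNU, LTNW} → row (4,1) (5,4)
{LTSD, LTSU, LTSW} → row (5,5) (5,4)
{LHND, LHSD} → row (6,3) (5,4)
{LHNU, LHSU} → row (3,1) (5,4)
{LHNW, LHSW} → row (1,1) (5,4)
{CTND, CTNU, CTNW, CTSD, CTSU, CTSW, CHND, CHNU, CHNW, CHSD, CHSU, CHSW} → row (0,5) (0,5)
{MTND, MTNU, MTNW, MTSD, MTSU, MTSW, MHND, MHNU, MHNW, MHSD, MHSU, MHSW} → row (4,1) (4,1)
That's 7 distinct rows out of 36 strategies.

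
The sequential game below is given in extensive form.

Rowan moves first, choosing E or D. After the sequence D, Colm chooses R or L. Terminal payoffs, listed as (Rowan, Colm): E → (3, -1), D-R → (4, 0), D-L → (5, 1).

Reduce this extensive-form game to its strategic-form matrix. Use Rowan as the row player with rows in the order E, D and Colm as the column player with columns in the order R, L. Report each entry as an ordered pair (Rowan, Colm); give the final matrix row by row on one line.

Row E: R→(3,-1), L→(3,-1)
Row D: R→(4,0), L→(5,1)

E: (3,-1) (3,-1) | D: (4,0) (5,1)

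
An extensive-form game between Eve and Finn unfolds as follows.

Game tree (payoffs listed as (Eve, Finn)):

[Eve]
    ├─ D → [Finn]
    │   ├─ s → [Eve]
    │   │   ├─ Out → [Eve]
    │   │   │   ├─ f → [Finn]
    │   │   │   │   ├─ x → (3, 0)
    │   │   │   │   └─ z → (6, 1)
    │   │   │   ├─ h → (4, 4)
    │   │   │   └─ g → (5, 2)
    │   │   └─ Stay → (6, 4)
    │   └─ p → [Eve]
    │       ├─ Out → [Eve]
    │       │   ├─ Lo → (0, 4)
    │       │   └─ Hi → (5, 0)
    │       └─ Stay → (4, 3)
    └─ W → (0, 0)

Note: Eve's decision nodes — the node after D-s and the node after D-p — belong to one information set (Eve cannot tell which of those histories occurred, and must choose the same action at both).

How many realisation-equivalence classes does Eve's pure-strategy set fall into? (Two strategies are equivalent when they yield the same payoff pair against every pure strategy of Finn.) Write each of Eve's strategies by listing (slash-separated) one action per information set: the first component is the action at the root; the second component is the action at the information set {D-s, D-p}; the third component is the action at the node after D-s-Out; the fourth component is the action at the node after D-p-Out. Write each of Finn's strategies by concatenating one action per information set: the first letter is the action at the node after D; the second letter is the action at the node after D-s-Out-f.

8

Eve has 24 pure strategies: D/Out/f/Lo, D/Out/f/Hi, D/Out/h/Lo, D/Out/h/Hi, D/Out/g/Lo, D/Out/g/Hi, D/Stay/f/Lo, D/Stay/f/Hi, D/Stay/h/Lo, D/Stay/h/Hi, D/Stay/g/Lo, D/Stay/g/Hi, W/Out/f/Lo, W/Out/f/Hi, W/Out/h/Lo, W/Out/h/Hi, W/Out/g/Lo, W/Out/g/Hi, W/Stay/f/Lo, W/Stay/f/Hi, W/Stay/h/Lo, W/Stay/h/Hi, W/Stay/g/Lo, W/Stay/g/Hi. Columns: sx, sz, px, pz.
{D/Out/f/Lo} → row (3,0) (6,1) (0,4) (0,4)
{D/Out/f/Hi} → row (3,0) (6,1) (5,0) (5,0)
{D/Out/h/Lo} → row (4,4) (4,4) (0,4) (0,4)
{D/Out/h/Hi} → row (4,4) (4,4) (5,0) (5,0)
{D/Out/g/Lo} → row (5,2) (5,2) (0,4) (0,4)
{D/Out/g/Hi} → row (5,2) (5,2) (5,0) (5,0)
{D/Stay/f/Lo, D/Stay/f/Hi, D/Stay/h/Lo, D/Stay/h/Hi, D/Stay/g/Lo, D/Stay/g/Hi} → row (6,4) (6,4) (4,3) (4,3)
{W/Out/f/Lo, W/Out/f/Hi, W/Out/h/Lo, W/Out/h/Hi, W/Out/g/Lo, W/Out/g/Hi, W/Stay/f/Lo, W/Stay/f/Hi, W/Stay/h/Lo, W/Stay/h/Hi, W/Stay/g/Lo, W/Stay/g/Hi} → row (0,0) (0,0) (0,0) (0,0)
That's 8 distinct rows out of 24 strategies.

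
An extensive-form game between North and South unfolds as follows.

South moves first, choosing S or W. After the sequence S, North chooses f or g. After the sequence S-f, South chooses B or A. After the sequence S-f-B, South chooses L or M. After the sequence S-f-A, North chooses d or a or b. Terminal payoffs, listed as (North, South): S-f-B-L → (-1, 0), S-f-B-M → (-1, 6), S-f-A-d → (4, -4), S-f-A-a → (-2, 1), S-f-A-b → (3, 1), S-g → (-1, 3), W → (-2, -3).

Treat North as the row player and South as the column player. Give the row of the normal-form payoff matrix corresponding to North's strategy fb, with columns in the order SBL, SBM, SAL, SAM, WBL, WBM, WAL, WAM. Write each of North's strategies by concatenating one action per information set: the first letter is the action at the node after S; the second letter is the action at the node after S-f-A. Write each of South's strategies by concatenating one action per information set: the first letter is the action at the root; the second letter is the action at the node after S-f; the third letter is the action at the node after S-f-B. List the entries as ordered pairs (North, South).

(-1,0) (-1,6) (3,1) (3,1) (-2,-3) (-2,-3) (-2,-3) (-2,-3)

vs SBL: South plays S → North plays f at [S] → South plays B at [S-f] → South plays L at [S-f-B] → (-1, 0)
vs SBM: South plays S → North plays f at [S] → South plays B at [S-f] → South plays M at [S-f-B] → (-1, 6)
vs SAL: South plays S → North plays f at [S] → South plays A at [S-f] → North plays b at [S-f-A] → (3, 1)
vs SAM: South plays S → North plays f at [S] → South plays A at [S-f] → North plays b at [S-f-A] → (3, 1)
vs WBL: South plays W → (-2, -3)
vs WBM: South plays W → (-2, -3)
vs WAL: South plays W → (-2, -3)
vs WAM: South plays W → (-2, -3)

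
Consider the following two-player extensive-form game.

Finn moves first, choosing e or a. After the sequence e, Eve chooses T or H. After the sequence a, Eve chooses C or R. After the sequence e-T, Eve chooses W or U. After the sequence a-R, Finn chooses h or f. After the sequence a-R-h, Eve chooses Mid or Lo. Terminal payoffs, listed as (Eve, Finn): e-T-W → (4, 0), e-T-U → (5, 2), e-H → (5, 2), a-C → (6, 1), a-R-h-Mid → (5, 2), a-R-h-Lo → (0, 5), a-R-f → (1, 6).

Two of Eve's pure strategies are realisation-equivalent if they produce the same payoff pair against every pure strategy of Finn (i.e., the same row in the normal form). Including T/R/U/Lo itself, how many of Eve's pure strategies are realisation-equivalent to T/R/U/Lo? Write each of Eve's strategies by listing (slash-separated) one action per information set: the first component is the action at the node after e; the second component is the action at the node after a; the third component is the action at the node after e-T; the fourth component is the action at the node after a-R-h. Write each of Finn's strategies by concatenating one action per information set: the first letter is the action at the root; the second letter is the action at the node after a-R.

3

Row for T/R/U/Lo (columns eh, ef, ah, af): (5,2) (5,2) (0,5) (1,6).
Every one of Eve's information sets is on the play path for some reply by Finn when Eve follows T/R/U/Lo.
Even so, H/R/W/Lo, H/R/U/Lo happen to produce the same payoff in every column — so 3 strategies share this row.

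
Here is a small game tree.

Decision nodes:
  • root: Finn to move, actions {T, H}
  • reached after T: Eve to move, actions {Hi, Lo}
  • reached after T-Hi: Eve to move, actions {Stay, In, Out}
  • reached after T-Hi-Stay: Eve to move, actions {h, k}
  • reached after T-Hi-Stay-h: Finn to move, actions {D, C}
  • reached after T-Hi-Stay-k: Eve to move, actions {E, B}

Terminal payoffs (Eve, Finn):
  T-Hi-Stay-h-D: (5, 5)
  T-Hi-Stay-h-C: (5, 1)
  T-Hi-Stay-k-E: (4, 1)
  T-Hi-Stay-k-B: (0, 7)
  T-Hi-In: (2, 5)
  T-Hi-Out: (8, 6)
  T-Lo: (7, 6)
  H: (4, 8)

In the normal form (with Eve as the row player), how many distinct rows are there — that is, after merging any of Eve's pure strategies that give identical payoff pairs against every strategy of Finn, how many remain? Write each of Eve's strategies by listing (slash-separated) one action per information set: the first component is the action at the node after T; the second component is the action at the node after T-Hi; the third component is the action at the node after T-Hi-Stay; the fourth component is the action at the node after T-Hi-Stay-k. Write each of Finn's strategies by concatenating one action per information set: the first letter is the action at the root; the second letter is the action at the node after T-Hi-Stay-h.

Eve has 24 pure strategies: Hi/Stay/h/E, Hi/Stay/h/B, Hi/Stay/k/E, Hi/Stay/k/B, Hi/In/h/E, Hi/In/h/B, Hi/In/k/E, Hi/In/k/B, Hi/Out/h/E, Hi/Out/h/B, Hi/Out/k/E, Hi/Out/k/B, Lo/Stay/h/E, Lo/Stay/h/B, Lo/Stay/k/E, Lo/Stay/k/B, Lo/In/h/E, Lo/In/h/B, Lo/In/k/E, Lo/In/k/B, Lo/Out/h/E, Lo/Out/h/B, Lo/Out/k/E, Lo/Out/k/B. Columns: TD, TC, HD, HC.
{Hi/Stay/h/E, Hi/Stay/h/B} → row (5,5) (5,1) (4,8) (4,8)
{Hi/Stay/k/E} → row (4,1) (4,1) (4,8) (4,8)
{Hi/Stay/k/B} → row (0,7) (0,7) (4,8) (4,8)
{Hi/In/h/E, Hi/In/h/B, Hi/In/k/E, Hi/In/k/B} → row (2,5) (2,5) (4,8) (4,8)
{Hi/Out/h/E, Hi/Out/h/B, Hi/Out/k/E, Hi/Out/k/B} → row (8,6) (8,6) (4,8) (4,8)
{Lo/Stay/h/E, Lo/Stay/h/B, Lo/Stay/k/E, Lo/Stay/k/B, Lo/In/h/E, Lo/In/h/B, Lo/In/k/E, Lo/In/k/B, Lo/Out/h/E, Lo/Out/h/B, Lo/Out/k/E, Lo/Out/k/B} → row (7,6) (7,6) (4,8) (4,8)
That's 6 distinct rows out of 24 strategies.

6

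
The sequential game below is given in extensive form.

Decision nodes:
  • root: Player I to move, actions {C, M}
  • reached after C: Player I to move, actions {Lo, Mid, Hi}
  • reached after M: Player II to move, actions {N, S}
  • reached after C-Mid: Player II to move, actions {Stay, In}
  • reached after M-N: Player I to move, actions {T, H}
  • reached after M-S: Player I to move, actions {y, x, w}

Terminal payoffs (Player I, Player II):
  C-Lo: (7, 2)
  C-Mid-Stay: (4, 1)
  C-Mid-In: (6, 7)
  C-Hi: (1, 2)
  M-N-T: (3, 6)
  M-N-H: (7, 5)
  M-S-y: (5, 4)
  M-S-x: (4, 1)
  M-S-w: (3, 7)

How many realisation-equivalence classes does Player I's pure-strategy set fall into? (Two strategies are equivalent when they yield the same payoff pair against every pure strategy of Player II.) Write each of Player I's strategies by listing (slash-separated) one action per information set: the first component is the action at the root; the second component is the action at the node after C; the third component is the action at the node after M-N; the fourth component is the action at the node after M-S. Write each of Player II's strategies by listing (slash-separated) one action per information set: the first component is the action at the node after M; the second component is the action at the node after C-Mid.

Player I has 36 pure strategies: C/Lo/T/y, C/Lo/T/x, C/Lo/T/w, C/Lo/H/y, C/Lo/H/x, C/Lo/H/w, C/Mid/T/y, C/Mid/T/x, C/Mid/T/w, C/Mid/H/y, C/Mid/H/x, C/Mid/H/w, C/Hi/T/y, C/Hi/T/x, C/Hi/T/w, C/Hi/H/y, C/Hi/H/x, C/Hi/H/w, M/Lo/T/y, M/Lo/T/x, M/Lo/T/w, M/Lo/H/y, M/Lo/H/x, M/Lo/H/w, M/Mid/T/y, M/Mid/T/x, M/Mid/T/w, M/Mid/H/y, M/Mid/H/x, M/Mid/H/w, M/Hi/T/y, M/Hi/T/x, M/Hi/T/w, M/Hi/H/y, M/Hi/H/x, M/Hi/H/w. Columns: N/Stay, N/In, S/Stay, S/In.
{C/Lo/T/y, C/Lo/T/x, C/Lo/T/w, C/Lo/H/y, C/Lo/H/x, C/Lo/H/w} → row (7,2) (7,2) (7,2) (7,2)
{C/Mid/T/y, C/Mid/T/x, C/Mid/T/w, C/Mid/H/y, C/Mid/H/x, C/Mid/H/w} → row (4,1) (6,7) (4,1) (6,7)
{C/Hi/T/y, C/Hi/T/x, C/Hi/T/w, C/Hi/H/y, C/Hi/H/x, C/Hi/H/w} → row (1,2) (1,2) (1,2) (1,2)
{M/Lo/T/y, M/Mid/T/y, M/Hi/T/y} → row (3,6) (3,6) (5,4) (5,4)
{M/Lo/T/x, M/Mid/T/x, M/Hi/T/x} → row (3,6) (3,6) (4,1) (4,1)
{M/Lo/T/w, M/Mid/T/w, M/Hi/T/w} → row (3,6) (3,6) (3,7) (3,7)
{M/Lo/H/y, M/Mid/H/y, M/Hi/H/y} → row (7,5) (7,5) (5,4) (5,4)
{M/Lo/H/x, M/Mid/H/x, M/Hi/H/x} → row (7,5) (7,5) (4,1) (4,1)
{M/Lo/H/w, M/Mid/H/w, M/Hi/H/w} → row (7,5) (7,5) (3,7) (3,7)
That's 9 distinct rows out of 36 strategies.

9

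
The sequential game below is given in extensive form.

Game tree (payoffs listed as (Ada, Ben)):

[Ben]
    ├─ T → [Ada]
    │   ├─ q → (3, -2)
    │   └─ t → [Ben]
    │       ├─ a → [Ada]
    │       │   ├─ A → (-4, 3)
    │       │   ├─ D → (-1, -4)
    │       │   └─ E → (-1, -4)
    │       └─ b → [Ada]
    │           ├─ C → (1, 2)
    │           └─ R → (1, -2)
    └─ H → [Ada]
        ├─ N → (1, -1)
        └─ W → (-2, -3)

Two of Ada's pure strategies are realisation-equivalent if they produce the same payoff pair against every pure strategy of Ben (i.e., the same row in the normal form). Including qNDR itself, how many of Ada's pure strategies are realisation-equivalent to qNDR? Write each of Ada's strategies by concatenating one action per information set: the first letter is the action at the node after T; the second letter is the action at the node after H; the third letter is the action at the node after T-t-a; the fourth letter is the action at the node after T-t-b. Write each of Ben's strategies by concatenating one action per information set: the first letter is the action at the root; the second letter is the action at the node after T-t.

Row for qNDR (columns Ta, Tb, Ha, Hb): (3,-2) (3,-2) (1,-1) (1,-1).
Under qNDR, Ada's choice at the node after T-t-a and at the node after T-t-b can never be reached regardless of what Ben does, so varying those choices leaves every outcome unchanged.
Holding the reachable choices fixed and varying the unreachable ones freely already gives 3 × 2 = 6 equivalent strategies.
No other strategy reproduces this row, so those 6 are the full class: qNAC, qNAR, qNDC, qNDR, qNEC, qNER.

6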